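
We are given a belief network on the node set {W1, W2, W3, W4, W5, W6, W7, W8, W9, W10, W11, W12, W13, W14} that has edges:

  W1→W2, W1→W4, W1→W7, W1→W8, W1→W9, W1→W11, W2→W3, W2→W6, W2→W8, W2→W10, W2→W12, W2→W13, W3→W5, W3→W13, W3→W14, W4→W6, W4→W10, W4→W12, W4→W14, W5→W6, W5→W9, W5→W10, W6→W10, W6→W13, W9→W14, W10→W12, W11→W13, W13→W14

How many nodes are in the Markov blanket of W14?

4

By definition, MB(W14) is built from W14's parents, W14's children, and the co-parents of W14.
Ch(W14) = {}.
W14's parents: W3, W4, W9, W13.
With no children, W14 has no spouses; the co-parent set is empty.
MB(W14) = {W3, W4, W9, W13}, which has 4 nodes.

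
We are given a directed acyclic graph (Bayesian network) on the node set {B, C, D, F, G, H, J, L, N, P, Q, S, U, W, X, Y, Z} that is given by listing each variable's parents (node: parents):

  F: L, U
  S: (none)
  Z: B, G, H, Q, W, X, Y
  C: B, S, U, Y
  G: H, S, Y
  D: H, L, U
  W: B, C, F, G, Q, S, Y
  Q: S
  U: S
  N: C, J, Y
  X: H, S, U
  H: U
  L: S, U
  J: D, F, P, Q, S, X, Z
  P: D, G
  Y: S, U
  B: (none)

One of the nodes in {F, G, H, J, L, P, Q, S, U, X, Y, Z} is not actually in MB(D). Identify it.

Y

Recall MB(v) = parents ∪ children ∪ spouses, where spouses are the other parents of v's children.
D has parents H, L, U.
Children of D: J, P.
Co-parents of D (other parents of its children):
  P: G
  J: F, P, Q, S, X, Z
MB(D) = {F, G, H, J, L, P, Q, S, U, X, Z}.
Y is neither a parent, child, nor co-parent of D, so it does not belong.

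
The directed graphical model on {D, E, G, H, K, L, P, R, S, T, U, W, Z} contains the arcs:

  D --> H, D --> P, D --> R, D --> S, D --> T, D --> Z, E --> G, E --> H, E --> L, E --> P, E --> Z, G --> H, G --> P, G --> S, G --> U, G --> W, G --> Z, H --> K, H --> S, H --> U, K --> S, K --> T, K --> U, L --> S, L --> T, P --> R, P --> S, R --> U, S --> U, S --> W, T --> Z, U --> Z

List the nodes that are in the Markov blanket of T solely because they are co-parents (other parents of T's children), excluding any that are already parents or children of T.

{E, G, U}

Children of T: Z.
  parents(Z) \ {T} = {D, E, G, U}.
Excluding nodes already adjacent to T (D, K, L, Z), the co-parent-only contribution is {E, G, U}.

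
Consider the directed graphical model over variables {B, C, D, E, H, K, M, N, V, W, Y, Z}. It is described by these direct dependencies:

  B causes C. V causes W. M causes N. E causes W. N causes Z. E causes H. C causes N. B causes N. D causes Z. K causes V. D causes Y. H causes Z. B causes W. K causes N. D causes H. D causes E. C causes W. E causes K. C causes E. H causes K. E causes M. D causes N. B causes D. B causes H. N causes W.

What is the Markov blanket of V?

V's parents: K.
Children of V: W.
Parents of each child, excluding V:
  W also has parents B, C, E, N.
So the Markov blanket of V is {B, C, E, K, N, W}.

{B, C, E, K, N, W}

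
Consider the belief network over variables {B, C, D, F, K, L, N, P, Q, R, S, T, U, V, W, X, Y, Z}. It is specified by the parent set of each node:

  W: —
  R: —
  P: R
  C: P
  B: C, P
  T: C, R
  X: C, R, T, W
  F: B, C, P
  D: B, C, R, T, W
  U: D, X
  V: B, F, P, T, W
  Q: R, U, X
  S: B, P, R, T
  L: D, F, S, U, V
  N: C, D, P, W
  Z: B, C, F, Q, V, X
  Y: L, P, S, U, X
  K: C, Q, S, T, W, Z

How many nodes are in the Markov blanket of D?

The Markov blanket of a node is its parents, its children, and the other parents of its children.
Pa(D) = {B, C, R, T, W}.
Children of D: L, N, U.
For each child, the remaining parents (spouses of D):
  parents(U) \ {D} = {X}.
  L's other parents are F, S, U, V.
  N also has parents C, P, W.
MB(D) = {B, C, F, L, N, P, R, S, T, U, V, W, X}, which has 13 nodes.

13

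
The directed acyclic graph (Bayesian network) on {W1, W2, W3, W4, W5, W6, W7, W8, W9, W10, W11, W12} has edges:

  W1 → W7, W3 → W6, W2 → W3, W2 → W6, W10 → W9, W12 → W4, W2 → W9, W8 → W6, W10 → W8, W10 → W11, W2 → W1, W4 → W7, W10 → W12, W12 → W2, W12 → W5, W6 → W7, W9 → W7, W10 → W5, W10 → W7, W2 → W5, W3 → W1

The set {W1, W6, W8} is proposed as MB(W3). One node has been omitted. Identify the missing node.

Children of W3: W1, W6.
Pa(W3) = {W2}.
Other parents of W3's children:
  W6: W2, W8
  W1: W2
MB(W3) = {W1, W2, W6, W8}.
Comparing with the claimed set, W2 is missing.

W2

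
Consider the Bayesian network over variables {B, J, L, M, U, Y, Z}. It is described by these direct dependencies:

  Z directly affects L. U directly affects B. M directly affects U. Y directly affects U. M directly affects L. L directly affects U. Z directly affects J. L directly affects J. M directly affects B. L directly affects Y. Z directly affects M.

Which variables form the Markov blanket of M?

{B, L, U, Y, Z}

By definition, MB(M) is built from M's parents, M's children, and the co-parents of M.
M's children: B, L, U.
Parents of M: Z.
For each child, the remaining parents (spouses of M):
  L's other parent is Z.
  U also has parents L, Y.
  B also has parent U.
MB(M) = {B, L, U, Y, Z}.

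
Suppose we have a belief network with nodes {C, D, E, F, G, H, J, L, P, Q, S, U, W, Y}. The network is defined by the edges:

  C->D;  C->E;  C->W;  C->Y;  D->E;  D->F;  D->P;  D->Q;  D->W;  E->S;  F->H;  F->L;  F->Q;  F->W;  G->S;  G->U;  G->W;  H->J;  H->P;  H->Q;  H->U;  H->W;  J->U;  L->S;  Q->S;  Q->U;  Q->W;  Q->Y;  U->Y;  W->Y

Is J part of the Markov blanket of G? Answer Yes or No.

J is a co-parent of G: both are parents of U.
So J ∈ MB(G).

Yes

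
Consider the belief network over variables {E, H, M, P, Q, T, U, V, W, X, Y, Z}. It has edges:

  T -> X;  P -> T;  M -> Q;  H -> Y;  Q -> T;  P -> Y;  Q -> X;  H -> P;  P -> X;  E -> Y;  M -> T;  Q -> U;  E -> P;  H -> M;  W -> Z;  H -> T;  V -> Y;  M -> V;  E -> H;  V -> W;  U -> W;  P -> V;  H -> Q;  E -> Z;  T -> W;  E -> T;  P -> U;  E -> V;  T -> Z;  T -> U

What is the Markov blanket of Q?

Parents of Q: H, M.
Q's children: T, U, X.
Other parents of Q's children:
  T's other parents are E, H, M, P.
  U's other parents are P, T.
  parents(X) \ {Q} = {P, T}.
Taking the union gives {E, H, M, P, T, U, X}.

{E, H, M, P, T, U, X}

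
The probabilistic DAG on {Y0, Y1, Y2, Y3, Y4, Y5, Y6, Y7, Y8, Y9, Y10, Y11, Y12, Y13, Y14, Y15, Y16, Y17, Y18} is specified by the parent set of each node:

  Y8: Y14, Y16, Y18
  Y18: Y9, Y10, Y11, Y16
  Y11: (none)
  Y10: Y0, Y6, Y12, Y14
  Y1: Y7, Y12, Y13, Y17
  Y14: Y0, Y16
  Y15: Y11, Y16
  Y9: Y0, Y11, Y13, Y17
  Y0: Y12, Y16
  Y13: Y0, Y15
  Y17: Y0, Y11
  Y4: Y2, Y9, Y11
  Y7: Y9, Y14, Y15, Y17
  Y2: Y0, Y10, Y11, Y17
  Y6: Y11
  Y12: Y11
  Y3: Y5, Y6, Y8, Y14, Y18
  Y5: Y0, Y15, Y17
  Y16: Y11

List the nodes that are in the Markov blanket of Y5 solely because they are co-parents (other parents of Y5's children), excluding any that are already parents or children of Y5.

{Y6, Y8, Y14, Y18}

Children of Y5: Y3.
  Y3's other parents are Y6, Y8, Y14, Y18.
Excluding nodes already adjacent to Y5 (Y0, Y3, Y15, Y17), the co-parent-only contribution is {Y6, Y8, Y14, Y18}.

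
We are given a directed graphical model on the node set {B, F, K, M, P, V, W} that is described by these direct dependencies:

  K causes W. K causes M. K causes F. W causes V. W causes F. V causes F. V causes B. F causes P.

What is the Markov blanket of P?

Recall MB(v) = parents ∪ children ∪ spouses, where spouses are the other parents of v's children.
Parents of P: F.
Ch(P) = {}.
P has no children, so there are no co-parents.
So the Markov blanket of P is {F}.

{F}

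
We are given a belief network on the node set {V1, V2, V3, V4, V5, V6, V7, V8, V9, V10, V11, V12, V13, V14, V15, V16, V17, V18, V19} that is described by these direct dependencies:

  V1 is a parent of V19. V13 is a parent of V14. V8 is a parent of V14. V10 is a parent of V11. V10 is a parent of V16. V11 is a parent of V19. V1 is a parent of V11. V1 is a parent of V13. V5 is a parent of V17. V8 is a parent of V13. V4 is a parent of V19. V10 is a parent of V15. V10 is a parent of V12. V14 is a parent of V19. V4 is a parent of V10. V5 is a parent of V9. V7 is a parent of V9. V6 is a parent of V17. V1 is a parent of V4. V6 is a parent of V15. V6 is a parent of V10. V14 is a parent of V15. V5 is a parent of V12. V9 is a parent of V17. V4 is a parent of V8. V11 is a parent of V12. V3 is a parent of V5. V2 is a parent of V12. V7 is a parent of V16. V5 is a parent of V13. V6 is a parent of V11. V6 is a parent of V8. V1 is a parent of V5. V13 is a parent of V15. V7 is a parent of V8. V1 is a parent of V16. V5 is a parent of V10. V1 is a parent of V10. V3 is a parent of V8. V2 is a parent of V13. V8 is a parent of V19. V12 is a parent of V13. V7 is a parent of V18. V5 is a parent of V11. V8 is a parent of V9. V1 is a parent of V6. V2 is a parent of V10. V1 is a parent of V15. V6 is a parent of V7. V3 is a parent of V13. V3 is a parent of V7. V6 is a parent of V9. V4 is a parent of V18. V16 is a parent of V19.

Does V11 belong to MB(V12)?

V11 is a parent of V12.
So V11 ∈ MB(V12).

Yes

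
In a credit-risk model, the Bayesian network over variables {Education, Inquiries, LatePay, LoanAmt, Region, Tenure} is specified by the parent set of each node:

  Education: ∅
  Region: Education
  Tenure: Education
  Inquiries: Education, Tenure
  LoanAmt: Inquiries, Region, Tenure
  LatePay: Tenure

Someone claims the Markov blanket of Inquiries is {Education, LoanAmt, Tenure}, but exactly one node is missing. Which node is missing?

By definition, MB(Inquiries) is built from Inquiries's parents, Inquiries's children, and the co-parents of Inquiries.
Parents of Inquiries: Education, Tenure.
Ch(Inquiries) = {LoanAmt}.
Parents of each child, excluding Inquiries:
  LoanAmt: Region, Tenure
MB(Inquiries) = {Education, LoanAmt, Region, Tenure}.
Comparing with the claimed set, Region is missing.

Region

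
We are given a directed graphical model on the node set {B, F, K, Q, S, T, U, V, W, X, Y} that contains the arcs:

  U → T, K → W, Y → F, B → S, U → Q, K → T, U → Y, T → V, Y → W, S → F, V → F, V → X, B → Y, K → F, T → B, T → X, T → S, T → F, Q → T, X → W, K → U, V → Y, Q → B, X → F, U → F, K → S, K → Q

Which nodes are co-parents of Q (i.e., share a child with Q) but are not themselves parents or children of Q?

Children of Q: B, T.
  T also has parents K, U.
  parents(B) \ {Q} = {T}.
Excluding nodes already adjacent to Q (B, K, T, U), the co-parent-only contribution is {}.

{}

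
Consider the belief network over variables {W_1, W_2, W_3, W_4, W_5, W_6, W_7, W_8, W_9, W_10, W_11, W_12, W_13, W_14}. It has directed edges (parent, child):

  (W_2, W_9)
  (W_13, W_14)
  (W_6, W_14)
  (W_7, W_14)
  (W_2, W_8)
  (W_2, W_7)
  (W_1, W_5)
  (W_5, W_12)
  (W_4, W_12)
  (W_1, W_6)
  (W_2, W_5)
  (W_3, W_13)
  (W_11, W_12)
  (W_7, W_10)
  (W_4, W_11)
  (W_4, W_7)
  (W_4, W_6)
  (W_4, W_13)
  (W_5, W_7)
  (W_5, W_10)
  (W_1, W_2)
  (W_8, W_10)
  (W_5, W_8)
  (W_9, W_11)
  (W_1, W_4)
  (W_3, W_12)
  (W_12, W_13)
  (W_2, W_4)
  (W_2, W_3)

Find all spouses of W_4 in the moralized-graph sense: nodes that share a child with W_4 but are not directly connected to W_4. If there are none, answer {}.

Children of W_4: W_6, W_7, W_11, W_12, W_13.
  W_6: W_1
  W_7: W_2, W_5
  W_11: W_9
  W_12: W_3, W_5, W_11
  W_13: W_3, W_12
Excluding nodes already adjacent to W_4 (W_1, W_2, W_6, W_7, W_11, W_12, W_13), the co-parent-only contribution is {W_3, W_5, W_9}.

{W_3, W_5, W_9}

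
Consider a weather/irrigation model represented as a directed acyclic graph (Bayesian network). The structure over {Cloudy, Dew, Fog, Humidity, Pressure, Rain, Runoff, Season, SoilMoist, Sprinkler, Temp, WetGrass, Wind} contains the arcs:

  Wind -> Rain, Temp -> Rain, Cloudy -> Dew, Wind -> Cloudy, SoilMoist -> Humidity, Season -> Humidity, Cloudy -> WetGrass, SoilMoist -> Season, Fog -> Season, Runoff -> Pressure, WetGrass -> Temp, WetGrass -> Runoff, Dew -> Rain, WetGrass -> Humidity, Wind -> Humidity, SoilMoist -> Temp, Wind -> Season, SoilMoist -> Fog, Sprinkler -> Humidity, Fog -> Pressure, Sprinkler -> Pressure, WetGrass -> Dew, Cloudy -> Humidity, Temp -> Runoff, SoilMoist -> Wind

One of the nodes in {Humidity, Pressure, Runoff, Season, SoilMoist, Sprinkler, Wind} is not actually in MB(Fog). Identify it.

Humidity

Recall MB(v) = parents ∪ children ∪ spouses, where spouses are the other parents of v's children.
Parents of Fog: SoilMoist.
Fog's children: Pressure, Season.
For each child, the remaining parents (spouses of Fog):
  parents(Season) \ {Fog} = {SoilMoist, Wind}.
  Pressure's other parents are Runoff, Sprinkler.
MB(Fog) = {Pressure, Runoff, Season, SoilMoist, Sprinkler, Wind}.
Humidity is neither a parent, child, nor co-parent of Fog, so it does not belong.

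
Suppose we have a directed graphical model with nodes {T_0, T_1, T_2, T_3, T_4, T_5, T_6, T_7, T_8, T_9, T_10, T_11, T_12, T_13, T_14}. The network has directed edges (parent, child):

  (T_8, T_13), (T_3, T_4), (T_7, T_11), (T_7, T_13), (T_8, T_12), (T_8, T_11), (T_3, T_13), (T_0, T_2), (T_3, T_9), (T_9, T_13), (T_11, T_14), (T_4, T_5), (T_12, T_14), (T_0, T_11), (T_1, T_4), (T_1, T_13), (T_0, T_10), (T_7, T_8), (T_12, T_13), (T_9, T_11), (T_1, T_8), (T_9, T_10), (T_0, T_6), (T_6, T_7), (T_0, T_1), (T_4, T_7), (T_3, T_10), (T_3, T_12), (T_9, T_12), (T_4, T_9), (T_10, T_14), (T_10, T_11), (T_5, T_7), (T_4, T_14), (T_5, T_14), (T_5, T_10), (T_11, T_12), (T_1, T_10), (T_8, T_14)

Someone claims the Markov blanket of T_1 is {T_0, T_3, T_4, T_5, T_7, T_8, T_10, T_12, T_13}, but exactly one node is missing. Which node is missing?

T_9

A node's Markov blanket = Pa ∪ Ch ∪ (parents of Ch other than the node itself).
Pa(T_1) = {T_0}.
T_1 has children T_4, T_8, T_10, T_13.
Other parents of T_1's children:
  T_4 also has parent T_3.
  parents(T_8) \ {T_1} = {T_7}.
  T_10 also has parents T_0, T_3, T_5, T_9.
  T_13 also has parents T_3, T_7, T_8, T_9, T_12.
MB(T_1) = {T_0, T_3, T_4, T_5, T_7, T_8, T_9, T_10, T_12, T_13}.
Comparing with the claimed set, T_9 is missing.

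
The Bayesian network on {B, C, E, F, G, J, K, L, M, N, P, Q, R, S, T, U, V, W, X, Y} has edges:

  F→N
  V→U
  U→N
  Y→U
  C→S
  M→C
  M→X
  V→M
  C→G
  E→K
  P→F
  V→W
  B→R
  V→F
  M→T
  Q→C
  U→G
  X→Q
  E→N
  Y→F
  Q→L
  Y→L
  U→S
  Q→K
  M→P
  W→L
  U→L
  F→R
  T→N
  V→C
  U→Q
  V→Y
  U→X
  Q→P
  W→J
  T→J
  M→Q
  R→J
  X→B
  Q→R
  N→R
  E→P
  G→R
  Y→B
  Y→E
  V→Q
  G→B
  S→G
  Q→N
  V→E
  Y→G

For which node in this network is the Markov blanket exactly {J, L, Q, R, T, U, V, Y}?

W

The target node must have every member of {J, L, Q, R, T, U, V, Y} as a parent, child, or co-parent, and no others.
Parents of W: V; children: J, L; co-parents: Q, R, T, U, Y.
These exactly cover the given set, so the node is W.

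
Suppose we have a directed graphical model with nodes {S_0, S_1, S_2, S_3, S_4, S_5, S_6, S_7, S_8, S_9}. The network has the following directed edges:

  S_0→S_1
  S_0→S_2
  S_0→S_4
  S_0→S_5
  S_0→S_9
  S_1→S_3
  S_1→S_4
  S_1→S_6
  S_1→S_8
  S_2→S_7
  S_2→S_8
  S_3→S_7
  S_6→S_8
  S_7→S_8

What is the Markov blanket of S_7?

{S_1, S_2, S_3, S_6, S_8}

Recall MB(v) = parents ∪ children ∪ spouses, where spouses are the other parents of v's children.
S_7 has parents S_2, S_3.
Children of S_7: S_8.
Other parents of S_7's children:
  S_8 also has parents S_1, S_2, S_6.
Union: {S_2, S_3} ∪ {S_8} ∪ {S_1, S_2, S_6} = {S_1, S_2, S_3, S_6, S_8}.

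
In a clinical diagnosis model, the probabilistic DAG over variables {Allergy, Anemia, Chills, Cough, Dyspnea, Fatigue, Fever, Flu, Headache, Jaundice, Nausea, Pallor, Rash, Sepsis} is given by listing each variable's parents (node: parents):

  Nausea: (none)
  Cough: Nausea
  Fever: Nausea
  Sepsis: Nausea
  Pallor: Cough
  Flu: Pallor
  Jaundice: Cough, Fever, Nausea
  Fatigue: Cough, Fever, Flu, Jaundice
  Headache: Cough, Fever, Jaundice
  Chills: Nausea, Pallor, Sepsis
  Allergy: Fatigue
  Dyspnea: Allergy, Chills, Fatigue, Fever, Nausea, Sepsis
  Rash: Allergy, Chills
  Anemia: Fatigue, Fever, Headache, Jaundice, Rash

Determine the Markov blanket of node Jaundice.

{Anemia, Cough, Fatigue, Fever, Flu, Headache, Nausea, Rash}

Recall MB(v) = parents ∪ children ∪ spouses, where spouses are the other parents of v's children.
Jaundice's parents: Cough, Fever, Nausea.
Children of Jaundice: Anemia, Fatigue, Headache.
Other parents of Jaundice's children:
  Fatigue's other parents are Cough, Fever, Flu.
  Headache's other parents are Cough, Fever.
  Anemia's other parents are Fatigue, Fever, Headache, Rash.
So the Markov blanket of Jaundice is {Anemia, Cough, Fatigue, Fever, Flu, Headache, Nausea, Rash}.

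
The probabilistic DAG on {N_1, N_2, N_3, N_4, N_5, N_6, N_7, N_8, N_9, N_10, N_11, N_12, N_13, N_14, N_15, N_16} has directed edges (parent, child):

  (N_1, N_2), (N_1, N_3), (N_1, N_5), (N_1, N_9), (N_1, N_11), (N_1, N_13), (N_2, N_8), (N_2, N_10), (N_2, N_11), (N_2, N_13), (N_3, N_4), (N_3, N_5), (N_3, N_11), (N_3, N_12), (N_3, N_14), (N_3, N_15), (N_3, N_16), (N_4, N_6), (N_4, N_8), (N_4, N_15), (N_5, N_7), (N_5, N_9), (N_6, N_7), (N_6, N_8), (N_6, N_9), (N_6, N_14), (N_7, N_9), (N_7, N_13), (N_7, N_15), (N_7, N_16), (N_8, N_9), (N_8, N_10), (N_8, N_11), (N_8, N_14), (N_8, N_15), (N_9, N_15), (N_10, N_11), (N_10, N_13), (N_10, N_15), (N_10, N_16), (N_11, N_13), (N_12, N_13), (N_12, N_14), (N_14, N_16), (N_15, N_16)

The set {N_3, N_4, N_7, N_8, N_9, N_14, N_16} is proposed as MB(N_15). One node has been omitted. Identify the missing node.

N_15 has child N_16.
Pa(N_15) = {N_3, N_4, N_7, N_8, N_9, N_10}.
For each child, the remaining parents (spouses of N_15):
  parents(N_16) \ {N_15} = {N_3, N_7, N_10, N_14}.
MB(N_15) = {N_3, N_4, N_7, N_8, N_9, N_10, N_14, N_16}.
Comparing with the claimed set, N_10 is missing.

N_10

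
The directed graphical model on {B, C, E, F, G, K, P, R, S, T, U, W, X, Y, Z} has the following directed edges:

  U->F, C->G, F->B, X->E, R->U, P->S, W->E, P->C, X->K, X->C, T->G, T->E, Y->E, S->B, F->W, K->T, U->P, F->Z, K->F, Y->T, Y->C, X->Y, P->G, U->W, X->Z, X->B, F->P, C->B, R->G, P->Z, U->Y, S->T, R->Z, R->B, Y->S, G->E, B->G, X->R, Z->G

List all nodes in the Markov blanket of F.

{B, C, K, P, R, S, U, W, X, Z}

A node's Markov blanket = Pa ∪ Ch ∪ (parents of Ch other than the node itself).
F's children: B, P, W, Z.
Pa(F) = {K, U}.
Parents of each child, excluding F:
  P's other parent is U.
  B also has parents C, R, S, X.
  Z also has parents P, R, X.
  parents(W) \ {F} = {U}.
So the Markov blanket of F is {B, C, K, P, R, S, U, W, X, Z}.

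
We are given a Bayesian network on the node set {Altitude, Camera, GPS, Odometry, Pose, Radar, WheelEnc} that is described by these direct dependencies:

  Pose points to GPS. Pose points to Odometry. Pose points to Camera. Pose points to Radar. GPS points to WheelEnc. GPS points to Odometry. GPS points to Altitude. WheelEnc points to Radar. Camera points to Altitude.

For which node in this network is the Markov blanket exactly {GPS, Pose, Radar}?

WheelEnc

The target node must have every member of {GPS, Pose, Radar} as a parent, child, or co-parent, and no others.
Parents of WheelEnc: GPS; children: Radar; co-parents: Pose.
These exactly cover the given set, so the node is WheelEnc.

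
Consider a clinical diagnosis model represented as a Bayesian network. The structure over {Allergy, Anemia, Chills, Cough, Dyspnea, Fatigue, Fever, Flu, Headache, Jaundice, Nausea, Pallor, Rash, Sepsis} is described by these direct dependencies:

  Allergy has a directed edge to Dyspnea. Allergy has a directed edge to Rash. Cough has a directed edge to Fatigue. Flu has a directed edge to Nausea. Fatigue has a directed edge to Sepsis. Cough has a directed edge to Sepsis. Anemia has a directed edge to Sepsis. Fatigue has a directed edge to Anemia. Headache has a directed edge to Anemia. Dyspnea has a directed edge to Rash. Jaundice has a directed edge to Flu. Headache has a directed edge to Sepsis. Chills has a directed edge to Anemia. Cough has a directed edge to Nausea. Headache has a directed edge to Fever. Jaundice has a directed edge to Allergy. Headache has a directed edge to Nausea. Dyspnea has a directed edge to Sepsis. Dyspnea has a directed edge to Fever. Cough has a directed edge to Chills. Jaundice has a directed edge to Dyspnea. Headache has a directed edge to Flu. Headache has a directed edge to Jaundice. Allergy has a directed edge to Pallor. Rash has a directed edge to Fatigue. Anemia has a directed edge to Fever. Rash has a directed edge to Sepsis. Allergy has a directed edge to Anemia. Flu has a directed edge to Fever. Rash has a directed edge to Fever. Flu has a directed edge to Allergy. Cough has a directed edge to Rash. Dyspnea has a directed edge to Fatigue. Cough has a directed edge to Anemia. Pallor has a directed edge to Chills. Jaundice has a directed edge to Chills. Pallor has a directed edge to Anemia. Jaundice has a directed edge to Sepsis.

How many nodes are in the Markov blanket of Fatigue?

By definition, MB(Fatigue) is built from Fatigue's parents, Fatigue's children, and the co-parents of Fatigue.
Parents of Fatigue: Cough, Dyspnea, Rash.
Fatigue's children: Anemia, Sepsis.
For each child, the remaining parents (spouses of Fatigue):
  Anemia also has parents Allergy, Chills, Cough, Headache, Pallor.
  parents(Sepsis) \ {Fatigue} = {Anemia, Cough, Dyspnea, Headache, Jaundice, Rash}.
MB(Fatigue) = {Allergy, Anemia, Chills, Cough, Dyspnea, Headache, Jaundice, Pallor, Rash, Sepsis}, which has 10 nodes.

10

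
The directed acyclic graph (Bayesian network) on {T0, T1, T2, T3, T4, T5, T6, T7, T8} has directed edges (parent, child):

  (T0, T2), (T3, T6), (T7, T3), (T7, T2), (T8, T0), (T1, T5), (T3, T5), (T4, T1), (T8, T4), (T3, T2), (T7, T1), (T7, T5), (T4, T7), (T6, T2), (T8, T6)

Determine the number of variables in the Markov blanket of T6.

The Markov blanket of a node is its parents, its children, and the other parents of its children.
T6's parents: T3, T8.
T6's children: T2.
Other parents of T6's children:
  T2 also has parents T0, T3, T7.
MB(T6) = {T0, T2, T3, T7, T8}, which has 5 nodes.

5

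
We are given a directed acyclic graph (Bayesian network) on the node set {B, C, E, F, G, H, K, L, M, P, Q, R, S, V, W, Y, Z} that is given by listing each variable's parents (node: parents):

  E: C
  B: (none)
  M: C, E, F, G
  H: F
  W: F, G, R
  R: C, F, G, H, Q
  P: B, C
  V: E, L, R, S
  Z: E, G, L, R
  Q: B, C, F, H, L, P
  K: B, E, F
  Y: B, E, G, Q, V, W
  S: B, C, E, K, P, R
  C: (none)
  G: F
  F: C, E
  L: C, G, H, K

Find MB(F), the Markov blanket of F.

The Markov blanket of a node is its parents, its children, and the other parents of its children.
Ch(F) = {G, H, K, M, Q, R, W}.
Pa(F) = {C, E}.
Parents of each child, excluding F:
  G: —
  H: —
  K: B, E
  M: C, E, G
  Q: B, C, H, L, P
  R: C, G, H, Q
  W: G, R
MB(F) = {B, C, E, G, H, K, L, M, P, Q, R, W}.

{B, C, E, G, H, K, L, M, P, Q, R, W}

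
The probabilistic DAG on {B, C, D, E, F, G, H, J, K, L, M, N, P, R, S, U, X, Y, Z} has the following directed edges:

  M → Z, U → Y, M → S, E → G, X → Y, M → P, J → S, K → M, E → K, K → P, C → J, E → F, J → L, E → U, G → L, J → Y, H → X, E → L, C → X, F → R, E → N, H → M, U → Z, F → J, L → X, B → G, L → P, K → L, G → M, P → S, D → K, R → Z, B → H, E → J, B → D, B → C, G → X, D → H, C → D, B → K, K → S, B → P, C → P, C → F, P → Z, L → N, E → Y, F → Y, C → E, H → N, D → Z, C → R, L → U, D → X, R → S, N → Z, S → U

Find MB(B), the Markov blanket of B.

{C, D, E, G, H, K, L, M, P}

B has no parents.
B has children C, D, G, H, K, P.
Parents of each child, excluding B:
  C: —
  D: C
  G: E
  H: D
  K: D, E
  P: C, K, L, M
Taking the union gives {C, D, E, G, H, K, L, M, P}.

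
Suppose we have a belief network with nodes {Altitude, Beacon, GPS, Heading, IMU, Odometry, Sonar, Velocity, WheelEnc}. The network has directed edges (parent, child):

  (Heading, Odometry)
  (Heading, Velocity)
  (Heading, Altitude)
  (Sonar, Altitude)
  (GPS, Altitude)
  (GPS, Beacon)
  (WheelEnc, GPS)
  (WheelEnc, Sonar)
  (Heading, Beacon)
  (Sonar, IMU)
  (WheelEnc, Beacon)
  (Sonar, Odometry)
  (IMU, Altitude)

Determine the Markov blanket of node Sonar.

Pa(Sonar) = {WheelEnc}.
Sonar's children: Altitude, IMU, Odometry.
Parents of each child, excluding Sonar:
  IMU: —
  Altitude: GPS, Heading, IMU
  Odometry: Heading
Taking the union gives {Altitude, GPS, Heading, IMU, Odometry, WheelEnc}.

{Altitude, GPS, Heading, IMU, Odometry, WheelEnc}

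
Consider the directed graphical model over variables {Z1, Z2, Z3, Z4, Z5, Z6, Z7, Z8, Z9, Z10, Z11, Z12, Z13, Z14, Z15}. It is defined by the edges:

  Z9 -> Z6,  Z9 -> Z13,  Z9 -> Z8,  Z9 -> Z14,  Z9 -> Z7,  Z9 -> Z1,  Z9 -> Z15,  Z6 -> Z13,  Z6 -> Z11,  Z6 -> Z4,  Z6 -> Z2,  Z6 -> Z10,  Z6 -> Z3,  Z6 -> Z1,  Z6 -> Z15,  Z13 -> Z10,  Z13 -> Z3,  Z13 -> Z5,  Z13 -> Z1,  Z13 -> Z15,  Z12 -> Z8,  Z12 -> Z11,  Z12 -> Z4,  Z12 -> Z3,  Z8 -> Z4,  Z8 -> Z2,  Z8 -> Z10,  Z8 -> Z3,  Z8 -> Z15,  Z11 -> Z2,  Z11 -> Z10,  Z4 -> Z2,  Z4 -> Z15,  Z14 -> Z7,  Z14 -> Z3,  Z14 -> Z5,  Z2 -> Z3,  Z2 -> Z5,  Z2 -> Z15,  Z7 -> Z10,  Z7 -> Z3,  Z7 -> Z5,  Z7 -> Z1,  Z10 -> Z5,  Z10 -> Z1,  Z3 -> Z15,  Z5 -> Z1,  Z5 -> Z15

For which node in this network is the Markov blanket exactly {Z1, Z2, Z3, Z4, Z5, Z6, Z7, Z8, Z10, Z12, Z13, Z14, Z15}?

Z9

The target node must have every member of {Z1, Z2, Z3, Z4, Z5, Z6, Z7, Z8, Z10, Z12, Z13, Z14, Z15} as a parent, child, or co-parent, and no others.
Parents of Z9: none; children: Z1, Z6, Z7, Z8, Z13, Z14, Z15; co-parents: Z2, Z3, Z4, Z5, Z6, Z7, Z8, Z10, Z12, Z13, Z14.
These exactly cover the given set, so the node is Z9.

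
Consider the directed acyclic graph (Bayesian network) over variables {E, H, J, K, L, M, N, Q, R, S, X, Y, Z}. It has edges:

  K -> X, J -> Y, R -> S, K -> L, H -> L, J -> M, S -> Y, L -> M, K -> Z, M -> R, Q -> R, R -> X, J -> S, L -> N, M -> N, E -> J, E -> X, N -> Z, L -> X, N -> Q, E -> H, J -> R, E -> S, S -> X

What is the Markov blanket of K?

{E, H, L, N, R, S, X, Z}

K's children: L, X, Z.
K's parents: none.
Parents of each child, excluding K:
  L also has parent H.
  parents(X) \ {K} = {E, L, R, S}.
  parents(Z) \ {K} = {N}.
Taking the union gives {E, H, L, N, R, S, X, Z}.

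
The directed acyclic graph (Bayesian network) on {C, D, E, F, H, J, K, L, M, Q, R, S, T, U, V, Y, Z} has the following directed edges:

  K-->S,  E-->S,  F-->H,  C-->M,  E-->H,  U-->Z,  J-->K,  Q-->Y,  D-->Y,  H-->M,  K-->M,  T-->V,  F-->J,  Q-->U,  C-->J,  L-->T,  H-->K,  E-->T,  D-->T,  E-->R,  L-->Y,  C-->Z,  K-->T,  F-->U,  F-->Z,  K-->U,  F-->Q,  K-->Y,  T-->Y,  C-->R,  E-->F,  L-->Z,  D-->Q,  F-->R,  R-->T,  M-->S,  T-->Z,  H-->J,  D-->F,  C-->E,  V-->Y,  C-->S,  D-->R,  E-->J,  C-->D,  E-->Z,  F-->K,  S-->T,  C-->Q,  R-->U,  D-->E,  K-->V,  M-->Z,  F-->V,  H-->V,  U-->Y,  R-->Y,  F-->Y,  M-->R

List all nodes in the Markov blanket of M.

{C, D, E, F, H, K, L, R, S, T, U, Z}

Pa(M) = {C, H, K}.
Ch(M) = {R, S, Z}.
For each child, the remaining parents (spouses of M):
  R also has parents C, D, E, F.
  parents(S) \ {M} = {C, E, K}.
  Z's other parents are C, E, F, L, T, U.
So the Markov blanket of M is {C, D, E, F, H, K, L, R, S, T, U, Z}.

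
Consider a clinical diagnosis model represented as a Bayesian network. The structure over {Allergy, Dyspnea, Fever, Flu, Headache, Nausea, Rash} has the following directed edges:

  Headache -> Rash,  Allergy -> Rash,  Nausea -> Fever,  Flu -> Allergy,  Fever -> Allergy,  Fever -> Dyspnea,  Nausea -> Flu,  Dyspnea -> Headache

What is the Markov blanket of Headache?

Parents of Headache: Dyspnea.
Children of Headache: Rash.
Other parents of Headache's children:
  Rash: Allergy
Taking the union gives {Allergy, Dyspnea, Rash}.

{Allergy, Dyspnea, Rash}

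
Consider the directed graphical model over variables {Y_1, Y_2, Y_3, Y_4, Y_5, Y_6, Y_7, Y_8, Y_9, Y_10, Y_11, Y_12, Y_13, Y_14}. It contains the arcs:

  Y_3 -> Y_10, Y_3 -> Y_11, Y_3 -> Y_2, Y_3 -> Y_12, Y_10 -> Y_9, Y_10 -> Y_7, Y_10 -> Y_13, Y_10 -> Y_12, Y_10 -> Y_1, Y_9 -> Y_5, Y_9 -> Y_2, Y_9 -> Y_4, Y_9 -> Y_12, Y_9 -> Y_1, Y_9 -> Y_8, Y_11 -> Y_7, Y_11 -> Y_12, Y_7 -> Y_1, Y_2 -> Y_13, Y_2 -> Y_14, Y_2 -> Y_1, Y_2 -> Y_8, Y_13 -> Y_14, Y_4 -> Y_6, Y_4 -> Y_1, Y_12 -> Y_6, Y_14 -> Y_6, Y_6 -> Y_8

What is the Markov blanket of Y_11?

The Markov blanket of a node is its parents, its children, and the other parents of its children.
Pa(Y_11) = {Y_3}.
Children of Y_11: Y_7, Y_12.
Other parents of Y_11's children:
  Y_7: Y_10
  Y_12: Y_3, Y_9, Y_10
Taking the union gives {Y_3, Y_7, Y_9, Y_10, Y_12}.

{Y_3, Y_7, Y_9, Y_10, Y_12}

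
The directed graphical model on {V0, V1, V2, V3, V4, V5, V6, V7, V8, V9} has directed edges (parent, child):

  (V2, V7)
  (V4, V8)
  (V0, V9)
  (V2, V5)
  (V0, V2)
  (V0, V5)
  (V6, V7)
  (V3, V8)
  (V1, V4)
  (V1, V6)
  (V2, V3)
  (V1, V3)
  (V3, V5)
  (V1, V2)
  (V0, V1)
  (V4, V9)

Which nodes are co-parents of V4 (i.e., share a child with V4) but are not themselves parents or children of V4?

Children of V4: V8, V9.
  V8: V3
  V9: V0
Excluding nodes already adjacent to V4 (V1, V8, V9), the co-parent-only contribution is {V0, V3}.

{V0, V3}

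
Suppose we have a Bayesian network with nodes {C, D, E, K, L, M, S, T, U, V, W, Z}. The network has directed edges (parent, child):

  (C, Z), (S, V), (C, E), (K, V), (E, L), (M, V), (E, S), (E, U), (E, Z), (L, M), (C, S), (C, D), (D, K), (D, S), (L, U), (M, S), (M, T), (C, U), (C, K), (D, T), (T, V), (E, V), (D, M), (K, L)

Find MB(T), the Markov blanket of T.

Pa(T) = {D, M}.
Ch(T) = {V}.
Parents of each child, excluding T:
  V also has parents E, K, M, S.
Union: {D, M} ∪ {V} ∪ {E, K, M, S} = {D, E, K, M, S, V}.

{D, E, K, M, S, V}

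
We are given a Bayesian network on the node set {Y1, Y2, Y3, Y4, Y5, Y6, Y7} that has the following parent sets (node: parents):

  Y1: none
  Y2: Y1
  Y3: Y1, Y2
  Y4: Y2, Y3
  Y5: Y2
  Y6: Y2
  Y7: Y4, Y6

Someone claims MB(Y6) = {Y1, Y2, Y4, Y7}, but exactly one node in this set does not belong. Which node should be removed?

Y1

Parents of Y6: Y2.
Y6 has child Y7.
Parents of each child, excluding Y6:
  Y7: Y4
MB(Y6) = {Y2, Y4, Y7}.
Y1 is neither a parent, child, nor co-parent of Y6, so it does not belong.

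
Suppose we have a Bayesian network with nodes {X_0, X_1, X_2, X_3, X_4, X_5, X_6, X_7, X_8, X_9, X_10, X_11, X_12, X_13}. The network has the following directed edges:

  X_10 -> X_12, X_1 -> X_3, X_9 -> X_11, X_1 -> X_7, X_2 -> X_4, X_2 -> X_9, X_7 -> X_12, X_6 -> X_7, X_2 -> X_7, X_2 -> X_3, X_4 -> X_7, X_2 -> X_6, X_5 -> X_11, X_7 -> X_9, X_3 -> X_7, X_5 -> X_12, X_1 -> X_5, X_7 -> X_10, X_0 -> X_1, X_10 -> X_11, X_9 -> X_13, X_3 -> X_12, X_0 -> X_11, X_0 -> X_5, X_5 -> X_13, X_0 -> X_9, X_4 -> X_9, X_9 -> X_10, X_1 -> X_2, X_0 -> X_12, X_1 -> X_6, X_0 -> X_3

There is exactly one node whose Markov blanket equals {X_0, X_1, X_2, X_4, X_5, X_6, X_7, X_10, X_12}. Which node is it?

X_3

The target node must have every member of {X_0, X_1, X_2, X_4, X_5, X_6, X_7, X_10, X_12} as a parent, child, or co-parent, and no others.
Parents of X_3: X_0, X_1, X_2; children: X_7, X_12; co-parents: X_0, X_1, X_2, X_4, X_5, X_6, X_7, X_10.
These exactly cover the given set, so the node is X_3.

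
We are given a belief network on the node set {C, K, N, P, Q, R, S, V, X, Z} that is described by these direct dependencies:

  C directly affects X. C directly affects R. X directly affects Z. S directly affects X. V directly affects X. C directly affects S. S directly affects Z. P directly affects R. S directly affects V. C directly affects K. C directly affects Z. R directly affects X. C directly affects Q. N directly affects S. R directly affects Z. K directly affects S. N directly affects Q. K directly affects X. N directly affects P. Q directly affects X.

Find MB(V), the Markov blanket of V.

By definition, MB(V) is built from V's parents, V's children, and the co-parents of V.
Parents of V: S.
V has child X.
For each child, the remaining parents (spouses of V):
  parents(X) \ {V} = {C, K, Q, R, S}.
MB(V) = {C, K, Q, R, S, X}.

{C, K, Q, R, S, X}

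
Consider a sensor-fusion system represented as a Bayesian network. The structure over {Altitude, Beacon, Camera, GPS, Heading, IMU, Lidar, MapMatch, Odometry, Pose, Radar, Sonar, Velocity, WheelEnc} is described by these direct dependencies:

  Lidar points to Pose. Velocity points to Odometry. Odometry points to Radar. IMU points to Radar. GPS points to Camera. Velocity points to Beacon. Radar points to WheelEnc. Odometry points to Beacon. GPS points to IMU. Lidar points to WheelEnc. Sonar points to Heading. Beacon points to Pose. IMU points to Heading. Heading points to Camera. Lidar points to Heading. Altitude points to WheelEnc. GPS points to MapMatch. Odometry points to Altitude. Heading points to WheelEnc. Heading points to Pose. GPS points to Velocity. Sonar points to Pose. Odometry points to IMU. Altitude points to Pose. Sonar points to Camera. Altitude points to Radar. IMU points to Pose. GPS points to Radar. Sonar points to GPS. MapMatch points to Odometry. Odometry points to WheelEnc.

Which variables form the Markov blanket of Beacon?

By definition, MB(Beacon) is built from Beacon's parents, Beacon's children, and the co-parents of Beacon.
Beacon has parents Odometry, Velocity.
Children of Beacon: Pose.
Parents of each child, excluding Beacon:
  Pose: Altitude, Heading, IMU, Lidar, Sonar
So the Markov blanket of Beacon is {Altitude, Heading, IMU, Lidar, Odometry, Pose, Sonar, Velocity}.

{Altitude, Heading, IMU, Lidar, Odometry, Pose, Sonar, Velocity}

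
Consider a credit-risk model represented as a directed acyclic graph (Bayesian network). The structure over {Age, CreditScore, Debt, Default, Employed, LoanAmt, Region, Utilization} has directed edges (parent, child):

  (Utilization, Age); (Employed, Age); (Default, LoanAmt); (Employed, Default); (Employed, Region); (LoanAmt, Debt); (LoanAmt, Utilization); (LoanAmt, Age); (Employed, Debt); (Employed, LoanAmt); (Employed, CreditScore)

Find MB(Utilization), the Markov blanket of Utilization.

Recall MB(v) = parents ∪ children ∪ spouses, where spouses are the other parents of v's children.
Parents of Utilization: LoanAmt.
Utilization has child Age.
Co-parents of Utilization (other parents of its children):
  Age's other parents are Employed, LoanAmt.
Union: {LoanAmt} ∪ {Age} ∪ {Employed, LoanAmt} = {Age, Employed, LoanAmt}.

{Age, Employed, LoanAmt}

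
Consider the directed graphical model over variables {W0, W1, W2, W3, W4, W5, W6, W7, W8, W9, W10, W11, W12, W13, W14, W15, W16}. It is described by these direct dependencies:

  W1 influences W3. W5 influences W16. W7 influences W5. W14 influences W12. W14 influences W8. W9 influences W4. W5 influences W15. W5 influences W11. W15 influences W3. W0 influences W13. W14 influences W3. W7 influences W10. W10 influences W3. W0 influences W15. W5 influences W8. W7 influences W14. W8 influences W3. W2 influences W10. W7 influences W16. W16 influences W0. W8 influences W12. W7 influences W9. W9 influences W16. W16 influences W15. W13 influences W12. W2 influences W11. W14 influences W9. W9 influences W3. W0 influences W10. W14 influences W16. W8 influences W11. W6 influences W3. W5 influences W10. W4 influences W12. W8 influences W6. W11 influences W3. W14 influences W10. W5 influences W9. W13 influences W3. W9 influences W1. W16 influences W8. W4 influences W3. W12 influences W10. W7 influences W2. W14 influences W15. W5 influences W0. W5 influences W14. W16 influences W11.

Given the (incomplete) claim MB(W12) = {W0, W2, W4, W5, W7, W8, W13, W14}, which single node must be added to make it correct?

W10

W12's parents: W4, W8, W13, W14.
Ch(W12) = {W10}.
Other parents of W12's children:
  W10: W0, W2, W5, W7, W14
MB(W12) = {W0, W2, W4, W5, W7, W8, W10, W13, W14}.
Comparing with the claimed set, W10 is missing.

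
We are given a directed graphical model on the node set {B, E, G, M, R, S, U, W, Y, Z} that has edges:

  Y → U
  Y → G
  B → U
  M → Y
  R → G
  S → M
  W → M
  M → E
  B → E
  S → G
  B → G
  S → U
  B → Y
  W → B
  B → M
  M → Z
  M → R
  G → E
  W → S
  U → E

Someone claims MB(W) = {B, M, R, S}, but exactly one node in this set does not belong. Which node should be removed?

R

W's parents: none.
W has children B, M, S.
Other parents of W's children:
  S: no additional parents.
  B: no additional parents.
  M also has parents B, S.
MB(W) = {B, M, S}.
R is neither a parent, child, nor co-parent of W, so it does not belong.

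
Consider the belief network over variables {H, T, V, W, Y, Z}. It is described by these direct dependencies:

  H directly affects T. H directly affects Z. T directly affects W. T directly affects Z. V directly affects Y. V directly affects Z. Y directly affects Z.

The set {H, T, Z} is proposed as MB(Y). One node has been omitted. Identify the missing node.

V

Pa(Y) = {V}.
Ch(Y) = {Z}.
Other parents of Y's children:
  Z's other parents are H, T, V.
MB(Y) = {H, T, V, Z}.
Comparing with the claimed set, V is missing.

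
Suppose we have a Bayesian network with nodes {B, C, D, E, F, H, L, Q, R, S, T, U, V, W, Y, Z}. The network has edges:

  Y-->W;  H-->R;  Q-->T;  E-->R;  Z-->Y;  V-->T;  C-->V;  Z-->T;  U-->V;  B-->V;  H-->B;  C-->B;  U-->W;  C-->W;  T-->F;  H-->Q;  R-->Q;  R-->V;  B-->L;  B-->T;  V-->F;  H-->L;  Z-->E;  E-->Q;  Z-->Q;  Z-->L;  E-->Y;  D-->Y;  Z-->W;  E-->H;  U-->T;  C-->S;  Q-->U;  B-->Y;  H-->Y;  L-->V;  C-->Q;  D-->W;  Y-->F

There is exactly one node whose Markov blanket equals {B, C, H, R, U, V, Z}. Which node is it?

The target node must have every member of {B, C, H, R, U, V, Z} as a parent, child, or co-parent, and no others.
Parents of L: B, H, Z; children: V; co-parents: B, C, R, U.
These exactly cover the given set, so the node is L.

L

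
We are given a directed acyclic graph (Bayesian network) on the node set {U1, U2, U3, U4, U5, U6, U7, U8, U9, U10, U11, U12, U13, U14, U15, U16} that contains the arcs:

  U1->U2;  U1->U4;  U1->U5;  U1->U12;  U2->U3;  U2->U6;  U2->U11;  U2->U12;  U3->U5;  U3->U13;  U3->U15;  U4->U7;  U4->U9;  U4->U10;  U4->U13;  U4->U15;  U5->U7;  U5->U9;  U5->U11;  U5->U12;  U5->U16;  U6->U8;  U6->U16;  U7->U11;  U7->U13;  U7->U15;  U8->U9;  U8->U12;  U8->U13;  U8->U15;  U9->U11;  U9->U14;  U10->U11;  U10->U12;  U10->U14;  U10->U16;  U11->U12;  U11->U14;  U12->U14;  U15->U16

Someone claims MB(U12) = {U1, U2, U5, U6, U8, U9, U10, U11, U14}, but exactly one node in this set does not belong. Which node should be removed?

U6

Recall MB(v) = parents ∪ children ∪ spouses, where spouses are the other parents of v's children.
U12 has parents U1, U2, U5, U8, U10, U11.
U12's children: U14.
Co-parents of U12 (other parents of its children):
  U14: U9, U10, U11
MB(U12) = {U1, U2, U5, U8, U9, U10, U11, U14}.
U6 is neither a parent, child, nor co-parent of U12, so it does not belong.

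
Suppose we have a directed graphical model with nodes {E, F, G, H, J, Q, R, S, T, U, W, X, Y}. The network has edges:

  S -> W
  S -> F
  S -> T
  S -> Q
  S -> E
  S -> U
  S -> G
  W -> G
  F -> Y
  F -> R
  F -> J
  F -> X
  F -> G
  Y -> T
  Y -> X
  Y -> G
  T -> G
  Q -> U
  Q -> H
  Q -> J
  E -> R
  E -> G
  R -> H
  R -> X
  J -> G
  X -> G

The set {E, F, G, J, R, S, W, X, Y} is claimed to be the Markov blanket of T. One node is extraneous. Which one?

R

Ch(T) = {G}.
Pa(T) = {S, Y}.
Other parents of T's children:
  G: E, F, J, S, W, X, Y
MB(T) = {E, F, G, J, S, W, X, Y}.
R is neither a parent, child, nor co-parent of T, so it does not belong.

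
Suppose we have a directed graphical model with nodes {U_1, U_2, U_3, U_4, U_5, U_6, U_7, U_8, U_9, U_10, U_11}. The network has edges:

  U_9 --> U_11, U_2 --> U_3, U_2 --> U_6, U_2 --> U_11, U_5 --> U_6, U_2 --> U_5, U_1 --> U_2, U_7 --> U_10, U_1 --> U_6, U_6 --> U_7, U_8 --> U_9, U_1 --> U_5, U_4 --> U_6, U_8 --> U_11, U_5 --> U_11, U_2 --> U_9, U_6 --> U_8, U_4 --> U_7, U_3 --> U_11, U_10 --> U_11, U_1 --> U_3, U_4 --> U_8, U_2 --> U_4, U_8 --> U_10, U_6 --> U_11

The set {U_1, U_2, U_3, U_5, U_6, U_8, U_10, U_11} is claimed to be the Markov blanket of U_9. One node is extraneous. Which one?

Recall MB(v) = parents ∪ children ∪ spouses, where spouses are the other parents of v's children.
U_9's parents: U_2, U_8.
U_9's children: U_11.
Parents of each child, excluding U_9:
  U_11: U_2, U_3, U_5, U_6, U_8, U_10
MB(U_9) = {U_2, U_3, U_5, U_6, U_8, U_10, U_11}.
U_1 is neither a parent, child, nor co-parent of U_9, so it does not belong.

U_1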